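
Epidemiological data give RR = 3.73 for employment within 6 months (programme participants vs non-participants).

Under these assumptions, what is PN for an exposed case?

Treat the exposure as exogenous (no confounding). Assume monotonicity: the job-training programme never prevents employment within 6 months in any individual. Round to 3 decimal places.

Under exogeneity and monotonicity, PN = (RR − 1) / RR = 1 − 1/RR.
PN = (3.73 − 1) / 3.73 = 2.73 / 3.73 ≈ 0.7319

PN ≈ 0.732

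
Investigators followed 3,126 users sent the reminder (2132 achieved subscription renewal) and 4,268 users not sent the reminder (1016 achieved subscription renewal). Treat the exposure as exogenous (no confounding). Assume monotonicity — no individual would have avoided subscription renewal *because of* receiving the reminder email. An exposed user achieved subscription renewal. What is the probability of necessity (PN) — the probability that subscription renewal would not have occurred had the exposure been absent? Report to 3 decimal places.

p₁ = P(outcome | exposed) = 2132/3126 = 0.68202
p₀ = P(outcome | unexposed) = 1016/4268 = 0.23805
Under exogeneity and monotonicity, PN = (p₁ − p₀) / p₁.
PN = (0.68202 − 0.23805) / 0.68202 = 0.44397 / 0.68202 ≈ 0.6510

PN ≈ 0.651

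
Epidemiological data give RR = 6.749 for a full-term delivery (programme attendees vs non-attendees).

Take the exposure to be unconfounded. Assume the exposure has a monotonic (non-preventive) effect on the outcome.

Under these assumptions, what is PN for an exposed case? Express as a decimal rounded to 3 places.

PN ≈ 0.852

Under exogeneity and monotonicity, PN = (RR − 1) / RR = 1 − 1/RR.
PN = (6.749 − 1) / 6.749 = 5.749 / 6.749 ≈ 0.8518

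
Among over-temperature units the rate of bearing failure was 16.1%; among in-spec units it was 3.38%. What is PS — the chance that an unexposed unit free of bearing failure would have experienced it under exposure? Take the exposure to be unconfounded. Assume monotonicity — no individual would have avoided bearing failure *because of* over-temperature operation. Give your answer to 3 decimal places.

PS ≈ 0.132

p₁ = 0.161, p₀ = 0.0338.
Under exogeneity and monotonicity, PS = (p₁ − p₀) / (1 − p₀).
PS = (0.161 − 0.0338) / (1 − 0.0338) = 0.1272 / 0.9662 ≈ 0.1316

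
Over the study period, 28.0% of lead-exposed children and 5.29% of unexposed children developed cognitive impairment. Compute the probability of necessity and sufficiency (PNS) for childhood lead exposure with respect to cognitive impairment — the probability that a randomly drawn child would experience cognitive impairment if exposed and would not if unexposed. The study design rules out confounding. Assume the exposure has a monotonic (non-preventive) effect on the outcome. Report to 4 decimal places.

p₁ = 0.28, p₀ = 0.0529.
Under exogeneity and monotonicity, PNS = p₁ − p₀.
PNS = 0.28 − 0.0529 = 0.2271

PNS ≈ 0.2271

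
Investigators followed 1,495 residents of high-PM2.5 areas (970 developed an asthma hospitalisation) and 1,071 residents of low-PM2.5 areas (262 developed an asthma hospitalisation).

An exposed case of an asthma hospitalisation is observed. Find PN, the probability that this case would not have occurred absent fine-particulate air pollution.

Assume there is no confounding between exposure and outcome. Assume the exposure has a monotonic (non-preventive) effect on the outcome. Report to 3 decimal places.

PN ≈ 0.623

p₁ = P(outcome | exposed) = 970/1495 = 0.64883
p₀ = P(outcome | unexposed) = 262/1071 = 0.24463
Under exogeneity and monotonicity, PN = (p₁ − p₀) / p₁.
PN = (0.64883 − 0.24463) / 0.64883 = 0.4042 / 0.64883 ≈ 0.6230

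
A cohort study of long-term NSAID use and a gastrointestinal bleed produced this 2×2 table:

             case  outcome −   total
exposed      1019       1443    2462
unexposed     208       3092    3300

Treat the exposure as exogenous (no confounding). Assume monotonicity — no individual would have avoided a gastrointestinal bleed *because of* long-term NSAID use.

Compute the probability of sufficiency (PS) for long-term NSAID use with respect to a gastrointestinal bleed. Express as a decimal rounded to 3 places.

p₁ = P(outcome | exposed) = 1019/2462 = 0.41389
p₀ = P(outcome | unexposed) = 208/3300 = 0.06303
Under exogeneity and monotonicity, PS = (p₁ − p₀)/(1 − p₀).
PS = (0.41389 − 0.06303) / 0.93697 ≈ 0.3745

PS ≈ 0.374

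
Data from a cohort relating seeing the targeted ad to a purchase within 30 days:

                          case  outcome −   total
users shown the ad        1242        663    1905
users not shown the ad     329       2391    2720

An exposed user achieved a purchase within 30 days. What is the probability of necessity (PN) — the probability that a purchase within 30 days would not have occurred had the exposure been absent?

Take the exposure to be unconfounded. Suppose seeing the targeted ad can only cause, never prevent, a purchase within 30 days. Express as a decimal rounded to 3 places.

p₁ = P(outcome | exposed) = 1242/1905 = 0.65197
p₀ = P(outcome | unexposed) = 329/2720 = 0.12096
Under exogeneity and monotonicity, PN = (p₁ − p₀)/p₁.
PN = (0.65197 − 0.12096) / 0.65197 ≈ 0.8145

PN ≈ 0.814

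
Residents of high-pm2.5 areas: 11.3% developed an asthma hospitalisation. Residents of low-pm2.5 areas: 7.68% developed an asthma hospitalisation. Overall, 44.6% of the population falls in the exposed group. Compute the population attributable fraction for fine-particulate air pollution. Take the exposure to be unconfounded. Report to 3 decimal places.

PAF ≈ 0.174

p₁ = 0.113, p₀ = 0.0768.
Overall risk P(Y=1) = π·p₁ + (1−π)·p₀ = 0.446×0.113 + 0.554×0.0768 = 0.092945.
Under exogeneity, PAF = [P(Y=1) − p₀] / P(Y=1).
PAF = (0.092945 − 0.0768) / 0.092945 ≈ 0.1737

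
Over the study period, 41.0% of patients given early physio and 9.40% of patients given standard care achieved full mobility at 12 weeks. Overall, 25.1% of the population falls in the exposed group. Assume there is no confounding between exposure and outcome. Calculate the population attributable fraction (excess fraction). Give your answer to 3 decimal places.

PAF ≈ 0.458

p₁ = 0.41, p₀ = 0.094.
Overall risk P(Y=1) = π·p₁ + (1−π)·p₀ = 0.251×0.41 + 0.749×0.094 = 0.17332.
Under exogeneity, PAF = [P(Y=1) − p₀] / P(Y=1).
PAF = (0.17332 − 0.094) / 0.17332 ≈ 0.4576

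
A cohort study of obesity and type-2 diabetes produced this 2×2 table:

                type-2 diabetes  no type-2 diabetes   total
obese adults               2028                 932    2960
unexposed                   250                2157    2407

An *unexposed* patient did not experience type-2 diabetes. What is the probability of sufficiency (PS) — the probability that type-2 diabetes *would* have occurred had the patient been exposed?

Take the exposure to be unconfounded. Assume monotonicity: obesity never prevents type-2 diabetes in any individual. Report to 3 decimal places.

PS ≈ 0.649

p₁ = P(outcome | exposed) = 2028/2960 = 0.68514
p₀ = P(outcome | unexposed) = 250/2407 = 0.10386
Under exogeneity and monotonicity, PS = (p₁ − p₀)/(1 − p₀).
PS = (0.68514 − 0.10386) / 0.89614 ≈ 0.6486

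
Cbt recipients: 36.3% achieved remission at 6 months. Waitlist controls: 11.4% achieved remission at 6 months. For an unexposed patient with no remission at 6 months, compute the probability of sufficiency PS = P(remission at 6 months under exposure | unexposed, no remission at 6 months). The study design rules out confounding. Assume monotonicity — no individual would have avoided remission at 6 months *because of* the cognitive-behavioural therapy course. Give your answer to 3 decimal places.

p₁ = 0.363, p₀ = 0.114.
Under exogeneity and monotonicity, PS = (p₁ − p₀) / (1 − p₀).
PS = (0.363 − 0.114) / (1 − 0.114) = 0.249 / 0.886 ≈ 0.2810

PS ≈ 0.281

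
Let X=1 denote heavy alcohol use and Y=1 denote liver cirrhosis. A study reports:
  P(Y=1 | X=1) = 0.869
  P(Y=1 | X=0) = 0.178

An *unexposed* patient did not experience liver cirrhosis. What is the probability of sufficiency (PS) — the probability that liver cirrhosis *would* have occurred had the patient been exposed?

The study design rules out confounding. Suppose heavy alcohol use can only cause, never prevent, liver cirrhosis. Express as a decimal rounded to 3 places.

PS ≈ 0.841

Let p₁ = 0.869, p₀ = 0.178.
Under exogeneity and monotonicity, PS = (p₁ − p₀) / (1 − p₀).
PS = (0.869 − 0.178) / (1 − 0.178) = 0.691 / 0.822 ≈ 0.8406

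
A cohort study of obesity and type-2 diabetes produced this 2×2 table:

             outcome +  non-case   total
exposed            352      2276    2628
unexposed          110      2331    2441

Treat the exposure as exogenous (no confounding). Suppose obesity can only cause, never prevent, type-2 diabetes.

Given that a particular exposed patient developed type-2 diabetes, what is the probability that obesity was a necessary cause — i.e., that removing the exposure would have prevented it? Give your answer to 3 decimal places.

p₁ = P(outcome | exposed) = 352/2628 = 0.13394
p₀ = P(outcome | unexposed) = 110/2441 = 0.045063
Under exogeneity and monotonicity, PN = (p₁ − p₀)/p₁.
PN = (0.13394 − 0.045063) / 0.13394 ≈ 0.6636

PN ≈ 0.664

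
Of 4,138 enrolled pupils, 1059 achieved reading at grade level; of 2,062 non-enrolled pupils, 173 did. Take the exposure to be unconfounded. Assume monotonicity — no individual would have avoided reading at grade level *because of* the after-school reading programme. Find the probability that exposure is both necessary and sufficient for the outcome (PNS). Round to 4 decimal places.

PNS ≈ 0.1720

p₁ = P(outcome | exposed) = 1059/4138 = 0.25592
p₀ = P(outcome | unexposed) = 173/2062 = 0.083899
Under exogeneity and monotonicity, PNS = p₁ − p₀.
PNS = 0.25592 − 0.083899 = 0.17202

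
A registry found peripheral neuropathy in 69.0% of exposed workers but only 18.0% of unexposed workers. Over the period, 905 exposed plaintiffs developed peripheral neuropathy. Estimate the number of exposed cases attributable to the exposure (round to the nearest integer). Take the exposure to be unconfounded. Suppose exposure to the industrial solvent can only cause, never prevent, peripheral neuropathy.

about 669 cases

p₁ = 0.69, p₀ = 0.18.
PN = (p₁ − p₀)/p₁ = (0.69 − 0.18) / 0.69 ≈ 0.73913.
Attributable cases ≈ PN × (exposed cases) = 0.73913 × 905 ≈ 668.91.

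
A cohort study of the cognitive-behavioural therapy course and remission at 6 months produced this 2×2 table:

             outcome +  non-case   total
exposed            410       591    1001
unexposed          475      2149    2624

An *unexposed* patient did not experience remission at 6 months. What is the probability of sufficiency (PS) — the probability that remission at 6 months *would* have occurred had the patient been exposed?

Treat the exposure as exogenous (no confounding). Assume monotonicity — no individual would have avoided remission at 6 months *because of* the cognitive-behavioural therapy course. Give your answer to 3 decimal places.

p₁ = P(outcome | exposed) = 410/1001 = 0.40959
p₀ = P(outcome | unexposed) = 475/2624 = 0.18102
Under exogeneity and monotonicity, PS = (p₁ − p₀) / (1 − p₀).
PS = (0.40959 − 0.18102) / (1 − 0.18102) = 0.22857 / 0.81898 ≈ 0.2791

PS ≈ 0.279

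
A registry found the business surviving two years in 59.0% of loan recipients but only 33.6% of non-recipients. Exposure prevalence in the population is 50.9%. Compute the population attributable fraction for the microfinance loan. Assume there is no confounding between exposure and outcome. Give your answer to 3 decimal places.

p₁ = 0.59, p₀ = 0.336.
Overall risk P(Y=1) = π·p₁ + (1−π)·p₀ = 0.509×0.59 + 0.491×0.336 = 0.46529.
Under exogeneity, PAF = [P(Y=1) − p₀] / P(Y=1).
PAF = (0.46529 − 0.336) / 0.46529 ≈ 0.2779

PAF ≈ 0.278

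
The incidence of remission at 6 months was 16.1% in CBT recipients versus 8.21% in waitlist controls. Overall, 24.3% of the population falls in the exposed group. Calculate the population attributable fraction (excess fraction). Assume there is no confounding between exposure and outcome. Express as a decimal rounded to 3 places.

PAF ≈ 0.189

p₁ = 0.161, p₀ = 0.0821.
Overall risk P(Y=1) = π·p₁ + (1−π)·p₀ = 0.243×0.161 + 0.757×0.0821 = 0.10127.
Under exogeneity, PAF = [P(Y=1) − p₀] / P(Y=1).
PAF = (0.10127 − 0.0821) / 0.10127 ≈ 0.1893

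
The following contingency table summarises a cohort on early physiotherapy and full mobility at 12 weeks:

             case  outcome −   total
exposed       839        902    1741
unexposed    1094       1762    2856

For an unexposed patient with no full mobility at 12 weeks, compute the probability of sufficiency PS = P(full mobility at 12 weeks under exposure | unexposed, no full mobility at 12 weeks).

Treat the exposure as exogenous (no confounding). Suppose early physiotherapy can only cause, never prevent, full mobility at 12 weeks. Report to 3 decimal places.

PS ≈ 0.160

p₁ = P(outcome | exposed) = 839/1741 = 0.48191
p₀ = P(outcome | unexposed) = 1094/2856 = 0.38305
Under exogeneity and monotonicity, PS = (p₁ − p₀)/(1 − p₀).
PS = (0.48191 − 0.38305) / 0.61695 ≈ 0.1602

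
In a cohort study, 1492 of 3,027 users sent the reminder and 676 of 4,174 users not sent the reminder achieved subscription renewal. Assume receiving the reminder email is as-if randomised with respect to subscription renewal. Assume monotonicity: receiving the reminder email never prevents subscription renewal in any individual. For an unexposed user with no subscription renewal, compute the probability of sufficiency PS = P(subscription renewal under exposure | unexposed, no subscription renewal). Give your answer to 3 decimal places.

PS ≈ 0.395

p₁ = P(outcome | exposed) = 1492/3027 = 0.4929
p₀ = P(outcome | unexposed) = 676/4174 = 0.16195
Under exogeneity and monotonicity, PS = (p₁ − p₀) / (1 − p₀).
PS = (0.4929 − 0.16195) / (1 − 0.16195) = 0.33094 / 0.83805 ≈ 0.3949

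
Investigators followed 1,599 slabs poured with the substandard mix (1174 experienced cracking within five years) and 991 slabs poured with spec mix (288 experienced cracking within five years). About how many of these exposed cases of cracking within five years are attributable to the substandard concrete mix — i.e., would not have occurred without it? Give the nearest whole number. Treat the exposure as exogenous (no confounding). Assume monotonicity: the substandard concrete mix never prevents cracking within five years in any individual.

about 709 cases

p₁ = P(outcome | exposed) = 1174/1599 = 0.73421
p₀ = P(outcome | unexposed) = 288/991 = 0.29062
PN = (p₁ − p₀)/p₁ = (0.73421 − 0.29062) / 0.73421 ≈ 0.60418.
Attributable cases ≈ PN × (exposed cases) = 0.60418 × 1174 ≈ 709.31.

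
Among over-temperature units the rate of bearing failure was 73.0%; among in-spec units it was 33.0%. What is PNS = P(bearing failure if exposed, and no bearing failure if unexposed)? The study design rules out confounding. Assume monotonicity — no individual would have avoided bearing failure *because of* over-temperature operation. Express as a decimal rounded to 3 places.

PNS ≈ 0.400

p₁ = 0.73, p₀ = 0.33.
Under exogeneity and monotonicity, PNS = p₁ − p₀.
PNS = 0.73 − 0.33 = 0.4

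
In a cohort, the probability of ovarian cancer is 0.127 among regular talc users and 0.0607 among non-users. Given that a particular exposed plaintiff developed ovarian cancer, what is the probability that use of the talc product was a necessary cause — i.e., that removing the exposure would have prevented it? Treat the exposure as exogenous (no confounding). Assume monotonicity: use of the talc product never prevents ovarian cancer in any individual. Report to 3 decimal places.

Let p₁ = 0.127, p₀ = 0.0607.
Under exogeneity and monotonicity, PN = (p₁ − p₀) / p₁.
PN = (0.127 − 0.0607) / 0.127 = 0.0663 / 0.127 ≈ 0.5220

PN ≈ 0.522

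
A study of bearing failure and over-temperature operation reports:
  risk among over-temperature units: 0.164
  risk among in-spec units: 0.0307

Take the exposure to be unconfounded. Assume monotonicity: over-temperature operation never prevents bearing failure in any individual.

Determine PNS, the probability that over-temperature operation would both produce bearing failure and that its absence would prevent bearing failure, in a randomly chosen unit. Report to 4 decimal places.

PNS ≈ 0.1333

Let p₁ = 0.164, p₀ = 0.0307.
Under exogeneity and monotonicity, PNS = p₁ − p₀.
PNS = 0.164 − 0.0307 = 0.1333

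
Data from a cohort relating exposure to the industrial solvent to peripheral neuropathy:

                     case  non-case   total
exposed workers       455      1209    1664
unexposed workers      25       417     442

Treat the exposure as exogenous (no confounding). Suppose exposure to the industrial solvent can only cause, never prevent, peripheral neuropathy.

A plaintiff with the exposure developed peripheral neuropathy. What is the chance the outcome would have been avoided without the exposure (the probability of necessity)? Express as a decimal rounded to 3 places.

PN ≈ 0.793

p₁ = P(outcome | exposed) = 455/1664 = 0.27344
p₀ = P(outcome | unexposed) = 25/442 = 0.056561
Under exogeneity and monotonicity, PN = (p₁ − p₀)/p₁.
PN = (0.27344 − 0.056561) / 0.27344 ≈ 0.7931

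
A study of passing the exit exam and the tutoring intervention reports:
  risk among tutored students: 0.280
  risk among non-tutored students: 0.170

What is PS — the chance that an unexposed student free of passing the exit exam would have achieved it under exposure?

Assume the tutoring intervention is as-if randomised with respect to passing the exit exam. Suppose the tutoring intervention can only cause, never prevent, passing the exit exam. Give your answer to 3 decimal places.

Let p₁ = 0.28, p₀ = 0.17.
Under exogeneity and monotonicity, PS = (p₁ − p₀) / (1 − p₀).
PS = (0.28 − 0.17) / (1 − 0.17) = 0.11 / 0.83 ≈ 0.1325

PS ≈ 0.133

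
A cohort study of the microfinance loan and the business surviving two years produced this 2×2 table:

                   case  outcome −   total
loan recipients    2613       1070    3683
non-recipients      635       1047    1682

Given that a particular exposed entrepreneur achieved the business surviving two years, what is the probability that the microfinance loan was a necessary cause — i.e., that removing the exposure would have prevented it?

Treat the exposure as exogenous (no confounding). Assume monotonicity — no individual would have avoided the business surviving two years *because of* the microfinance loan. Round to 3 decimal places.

p₁ = P(outcome | exposed) = 2613/3683 = 0.70948
p₀ = P(outcome | unexposed) = 635/1682 = 0.37753
Under exogeneity and monotonicity, PN = (p₁ − p₀) / p₁.
PN = (0.70948 − 0.37753) / 0.70948 = 0.33195 / 0.70948 ≈ 0.4679

PN ≈ 0.468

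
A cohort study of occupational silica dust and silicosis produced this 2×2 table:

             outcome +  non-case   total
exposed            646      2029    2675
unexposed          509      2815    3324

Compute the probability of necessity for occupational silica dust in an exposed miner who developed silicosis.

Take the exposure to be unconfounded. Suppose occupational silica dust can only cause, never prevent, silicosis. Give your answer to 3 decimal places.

PN ≈ 0.366

p₁ = P(outcome | exposed) = 646/2675 = 0.2415
p₀ = P(outcome | unexposed) = 509/3324 = 0.15313
Under exogeneity and monotonicity, PN = (p₁ − p₀)/p₁.
PN = (0.2415 − 0.15313) / 0.2415 ≈ 0.3659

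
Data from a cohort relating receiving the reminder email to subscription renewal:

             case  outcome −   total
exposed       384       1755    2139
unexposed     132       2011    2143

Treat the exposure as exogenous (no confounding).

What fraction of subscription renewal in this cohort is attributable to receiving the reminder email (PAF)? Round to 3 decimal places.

PAF ≈ 0.489

p₁ = P(outcome | exposed) = 384/2139 = 0.17952
p₀ = P(outcome | unexposed) = 132/2143 = 0.061596
Exposure prevalence π = 2139/4282 = 0.49953; overall risk P(Y=1) = 0.1205.
Under exogeneity, PAF = [P(Y=1) − p₀]/P(Y=1).
PAF = (0.1205 − 0.061596) / 0.1205 ≈ 0.4888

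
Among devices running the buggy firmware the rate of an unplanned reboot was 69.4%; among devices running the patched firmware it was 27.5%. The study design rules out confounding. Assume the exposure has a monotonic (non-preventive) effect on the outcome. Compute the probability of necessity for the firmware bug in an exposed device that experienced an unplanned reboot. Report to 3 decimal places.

PN ≈ 0.604

p₁ = 0.694, p₀ = 0.275.
Under exogeneity and monotonicity, PN = (p₁ − p₀) / p₁.
PN = (0.694 − 0.275) / 0.694 = 0.419 / 0.694 ≈ 0.6037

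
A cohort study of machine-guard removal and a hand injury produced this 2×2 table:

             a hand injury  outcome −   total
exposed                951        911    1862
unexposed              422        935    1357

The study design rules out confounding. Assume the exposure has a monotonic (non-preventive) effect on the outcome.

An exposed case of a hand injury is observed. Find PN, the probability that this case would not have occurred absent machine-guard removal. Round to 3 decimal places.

PN ≈ 0.391

p₁ = P(outcome | exposed) = 951/1862 = 0.51074
p₀ = P(outcome | unexposed) = 422/1357 = 0.31098
Under exogeneity and monotonicity, PN = (p₁ − p₀) / p₁.
PN = (0.51074 − 0.31098) / 0.51074 = 0.19976 / 0.51074 ≈ 0.3911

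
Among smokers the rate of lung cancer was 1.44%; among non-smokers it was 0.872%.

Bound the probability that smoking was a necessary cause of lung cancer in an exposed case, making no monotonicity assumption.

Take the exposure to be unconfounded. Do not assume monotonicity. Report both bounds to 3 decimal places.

p₁ = 0.0144, p₀ = 0.00872.
Under exogeneity alone the bounds on PN are max{0,(p₁−p₀)/p₁} ≤ PN ≤ min{1,(1−p₀)/p₁}.
  lower = (p₁ − p₀)/p₁ = 0.00568 / 0.0144 ≈ 0.3944
  upper = min{1, (1 − p₀)/p₁} = 0.99128 / 0.0144 ≈ 68.8389 → capped at 1

0.394 ≤ PN ≤ 1.000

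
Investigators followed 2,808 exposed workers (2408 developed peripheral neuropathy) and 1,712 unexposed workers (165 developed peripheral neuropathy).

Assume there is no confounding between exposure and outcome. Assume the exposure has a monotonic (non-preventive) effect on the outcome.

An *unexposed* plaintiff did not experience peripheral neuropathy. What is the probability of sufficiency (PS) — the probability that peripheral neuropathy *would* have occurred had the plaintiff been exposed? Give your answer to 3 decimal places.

p₁ = P(outcome | exposed) = 2408/2808 = 0.85755
p₀ = P(outcome | unexposed) = 165/1712 = 0.096379
Under exogeneity and monotonicity, PS = (p₁ − p₀) / (1 − p₀).
PS = (0.85755 − 0.096379) / (1 − 0.096379) = 0.76117 / 0.90362 ≈ 0.8424

PS ≈ 0.842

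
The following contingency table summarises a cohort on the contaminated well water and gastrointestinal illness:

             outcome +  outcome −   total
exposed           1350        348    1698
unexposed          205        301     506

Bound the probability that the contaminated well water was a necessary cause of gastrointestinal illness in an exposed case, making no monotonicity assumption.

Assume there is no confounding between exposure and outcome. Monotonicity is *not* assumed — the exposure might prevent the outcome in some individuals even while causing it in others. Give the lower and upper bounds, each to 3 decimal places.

p₁ = P(outcome | exposed) = 1350/1698 = 0.79505
p₀ = P(outcome | unexposed) = 205/506 = 0.40514
Under exogeneity alone the bounds on PN are max{0,(p₁−p₀)/p₁} ≤ PN ≤ min{1,(1−p₀)/p₁}.
  lower = (p₁ − p₀)/p₁ = 0.38991 / 0.79505 ≈ 0.4904
  upper = min{1, (1 − p₀)/p₁} = 0.59486 / 0.79505 ≈ 0.7482

0.490 ≤ PN ≤ 0.748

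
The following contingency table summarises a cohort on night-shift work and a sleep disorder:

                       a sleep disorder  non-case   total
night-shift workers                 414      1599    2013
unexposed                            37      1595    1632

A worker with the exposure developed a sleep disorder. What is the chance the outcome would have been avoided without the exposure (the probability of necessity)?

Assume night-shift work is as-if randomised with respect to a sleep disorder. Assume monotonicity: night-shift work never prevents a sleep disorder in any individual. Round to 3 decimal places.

PN ≈ 0.890

p₁ = P(outcome | exposed) = 414/2013 = 0.20566
p₀ = P(outcome | unexposed) = 37/1632 = 0.022672
Under exogeneity and monotonicity, PN = (p₁ − p₀)/p₁.
PN = (0.20566 − 0.022672) / 0.20566 ≈ 0.8898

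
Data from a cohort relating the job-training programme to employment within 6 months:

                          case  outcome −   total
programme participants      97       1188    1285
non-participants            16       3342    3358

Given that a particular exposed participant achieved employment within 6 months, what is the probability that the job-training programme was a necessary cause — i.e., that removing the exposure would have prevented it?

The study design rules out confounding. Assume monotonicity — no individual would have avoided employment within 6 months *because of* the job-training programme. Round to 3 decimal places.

p₁ = P(outcome | exposed) = 97/1285 = 0.075486
p₀ = P(outcome | unexposed) = 16/3358 = 0.0047647
Under exogeneity and monotonicity, PN = (p₁ − p₀)/p₁.
PN = (0.075486 − 0.0047647) / 0.075486 ≈ 0.9369

PN ≈ 0.937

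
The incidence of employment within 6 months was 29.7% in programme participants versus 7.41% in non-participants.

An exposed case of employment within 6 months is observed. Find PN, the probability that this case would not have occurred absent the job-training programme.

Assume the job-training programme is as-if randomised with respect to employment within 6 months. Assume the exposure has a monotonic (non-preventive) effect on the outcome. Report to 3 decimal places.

PN ≈ 0.751

p₁ = 0.297, p₀ = 0.0741.
Under exogeneity and monotonicity, PN = (p₁ − p₀) / p₁.
PN = (0.297 − 0.0741) / 0.297 = 0.2229 / 0.297 ≈ 0.7505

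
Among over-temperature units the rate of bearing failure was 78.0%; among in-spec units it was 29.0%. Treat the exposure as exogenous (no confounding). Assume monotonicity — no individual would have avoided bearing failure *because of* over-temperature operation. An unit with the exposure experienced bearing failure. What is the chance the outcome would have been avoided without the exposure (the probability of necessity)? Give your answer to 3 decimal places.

p₁ = 0.78, p₀ = 0.29.
Under exogeneity and monotonicity, PN = (p₁ − p₀) / p₁.
PN = (0.78 − 0.29) / 0.78 = 0.49 / 0.78 ≈ 0.6282

PN ≈ 0.628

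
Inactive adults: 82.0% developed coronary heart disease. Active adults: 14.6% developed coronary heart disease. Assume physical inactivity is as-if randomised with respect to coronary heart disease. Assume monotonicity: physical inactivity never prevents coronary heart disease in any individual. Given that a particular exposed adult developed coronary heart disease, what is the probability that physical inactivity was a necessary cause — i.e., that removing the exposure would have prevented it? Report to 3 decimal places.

p₁ = 0.82, p₀ = 0.146.
Under exogeneity and monotonicity, PN = (p₁ − p₀) / p₁.
PN = (0.82 − 0.146) / 0.82 = 0.674 / 0.82 ≈ 0.8220

PN ≈ 0.822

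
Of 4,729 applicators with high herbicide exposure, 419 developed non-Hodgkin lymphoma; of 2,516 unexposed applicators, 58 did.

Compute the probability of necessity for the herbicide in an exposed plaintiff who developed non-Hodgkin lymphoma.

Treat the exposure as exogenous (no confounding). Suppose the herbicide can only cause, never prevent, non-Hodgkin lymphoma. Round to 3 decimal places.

PN ≈ 0.740

p₁ = P(outcome | exposed) = 419/4729 = 0.088602
p₀ = P(outcome | unexposed) = 58/2516 = 0.023052
Under exogeneity and monotonicity, PN = (p₁ − p₀) / p₁.
PN = (0.088602 − 0.023052) / 0.088602 = 0.06555 / 0.088602 ≈ 0.7398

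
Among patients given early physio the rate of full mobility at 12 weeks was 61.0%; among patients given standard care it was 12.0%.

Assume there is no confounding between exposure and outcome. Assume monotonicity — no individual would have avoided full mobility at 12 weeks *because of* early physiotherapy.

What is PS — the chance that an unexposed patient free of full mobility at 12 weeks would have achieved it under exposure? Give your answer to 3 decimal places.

p₁ = 0.61, p₀ = 0.12.
Under exogeneity and monotonicity, PS = (p₁ − p₀) / (1 − p₀).
PS = (0.61 − 0.12) / (1 − 0.12) = 0.49 / 0.88 ≈ 0.5568

PS ≈ 0.557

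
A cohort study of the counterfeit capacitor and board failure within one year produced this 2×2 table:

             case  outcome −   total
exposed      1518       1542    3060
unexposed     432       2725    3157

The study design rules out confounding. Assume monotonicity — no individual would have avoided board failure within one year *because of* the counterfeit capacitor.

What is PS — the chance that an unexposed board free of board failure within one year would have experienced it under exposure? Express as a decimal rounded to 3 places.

PS ≈ 0.416

p₁ = P(outcome | exposed) = 1518/3060 = 0.49608
p₀ = P(outcome | unexposed) = 432/3157 = 0.13684
Under exogeneity and monotonicity, PS = (p₁ − p₀)/(1 − p₀).
PS = (0.49608 − 0.13684) / 0.86316 ≈ 0.4162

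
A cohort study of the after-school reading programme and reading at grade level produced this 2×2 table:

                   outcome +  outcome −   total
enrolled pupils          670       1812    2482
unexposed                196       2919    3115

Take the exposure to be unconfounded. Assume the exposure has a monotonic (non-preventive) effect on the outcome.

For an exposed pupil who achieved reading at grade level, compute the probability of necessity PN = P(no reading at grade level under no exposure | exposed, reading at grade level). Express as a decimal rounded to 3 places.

PN ≈ 0.767

p₁ = P(outcome | exposed) = 670/2482 = 0.26994
p₀ = P(outcome | unexposed) = 196/3115 = 0.062921
Under exogeneity and monotonicity, PN = (p₁ − p₀)/p₁.
PN = (0.26994 − 0.062921) / 0.26994 ≈ 0.7669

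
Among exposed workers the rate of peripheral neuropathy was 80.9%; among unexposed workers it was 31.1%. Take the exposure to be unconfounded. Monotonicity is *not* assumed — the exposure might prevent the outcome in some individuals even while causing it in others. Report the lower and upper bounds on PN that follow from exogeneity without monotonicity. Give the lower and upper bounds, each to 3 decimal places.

0.616 ≤ PN ≤ 0.852

p₁ = 0.809, p₀ = 0.311.
Under exogeneity alone the bounds on PN are max{0,(p₁−p₀)/p₁} ≤ PN ≤ min{1,(1−p₀)/p₁}.
  lower = (p₁ − p₀)/p₁ = 0.498 / 0.809 ≈ 0.6156
  upper = min{1, (1 − p₀)/p₁} = 0.689 / 0.809 ≈ 0.8517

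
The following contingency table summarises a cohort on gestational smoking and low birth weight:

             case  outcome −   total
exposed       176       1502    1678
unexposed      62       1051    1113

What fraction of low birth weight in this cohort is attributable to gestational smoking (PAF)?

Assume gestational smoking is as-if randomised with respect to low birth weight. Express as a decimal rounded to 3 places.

p₁ = P(outcome | exposed) = 176/1678 = 0.10489
p₀ = P(outcome | unexposed) = 62/1113 = 0.055705
Exposure prevalence π = 1678/2791 = 0.60122; overall risk P(Y=1) = 0.085274.
Under exogeneity, PAF = [P(Y=1) − p₀]/P(Y=1).
PAF = (0.085274 − 0.055705) / 0.085274 ≈ 0.3468

PAF ≈ 0.347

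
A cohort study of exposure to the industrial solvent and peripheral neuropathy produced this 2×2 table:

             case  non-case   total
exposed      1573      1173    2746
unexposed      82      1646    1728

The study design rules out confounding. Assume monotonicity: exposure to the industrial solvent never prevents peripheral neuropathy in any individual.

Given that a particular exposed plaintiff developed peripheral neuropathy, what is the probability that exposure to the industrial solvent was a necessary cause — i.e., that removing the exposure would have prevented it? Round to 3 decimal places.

p₁ = P(outcome | exposed) = 1573/2746 = 0.57283
p₀ = P(outcome | unexposed) = 82/1728 = 0.047454
Under exogeneity and monotonicity, PN = (p₁ − p₀)/p₁.
PN = (0.57283 − 0.047454) / 0.57283 ≈ 0.9172

PN ≈ 0.917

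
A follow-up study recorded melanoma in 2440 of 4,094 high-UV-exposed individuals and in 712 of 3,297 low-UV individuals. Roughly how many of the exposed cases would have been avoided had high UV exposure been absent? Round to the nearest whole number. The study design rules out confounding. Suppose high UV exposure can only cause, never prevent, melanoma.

p₁ = P(outcome | exposed) = 2440/4094 = 0.59599
p₀ = P(outcome | unexposed) = 712/3297 = 0.21595
PN = (p₁ − p₀)/p₁ = (0.59599 − 0.21595) / 0.59599 ≈ 0.63766.
Attributable cases ≈ PN × (exposed cases) = 0.63766 × 2440 ≈ 1555.88.

about 1556 cases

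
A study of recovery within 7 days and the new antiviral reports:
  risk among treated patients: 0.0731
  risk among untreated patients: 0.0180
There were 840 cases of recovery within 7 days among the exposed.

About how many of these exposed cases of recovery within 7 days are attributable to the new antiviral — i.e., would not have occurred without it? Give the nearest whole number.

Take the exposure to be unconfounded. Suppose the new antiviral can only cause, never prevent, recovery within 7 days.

about 633 cases

Let p₁ = 0.0731, p₀ = 0.018.
PN = (p₁ − p₀)/p₁ = (0.0731 − 0.018) / 0.0731 ≈ 0.75376.
Attributable cases ≈ PN × (exposed cases) = 0.75376 × 840 ≈ 633.16.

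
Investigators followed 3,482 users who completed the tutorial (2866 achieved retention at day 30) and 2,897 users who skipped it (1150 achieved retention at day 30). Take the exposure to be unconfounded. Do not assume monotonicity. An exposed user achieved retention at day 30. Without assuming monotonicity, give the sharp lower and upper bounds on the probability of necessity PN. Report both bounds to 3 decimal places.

p₁ = P(outcome | exposed) = 2866/3482 = 0.82309
p₀ = P(outcome | unexposed) = 1150/2897 = 0.39696
Under exogeneity alone the bounds on PN are max{0,(p₁−p₀)/p₁} ≤ PN ≤ min{1,(1−p₀)/p₁}.
  lower = (p₁ − p₀)/p₁ = 0.42613 / 0.82309 ≈ 0.5177
  upper = min{1, (1 − p₀)/p₁} = 0.60304 / 0.82309 ≈ 0.7327

0.518 ≤ PN ≤ 0.733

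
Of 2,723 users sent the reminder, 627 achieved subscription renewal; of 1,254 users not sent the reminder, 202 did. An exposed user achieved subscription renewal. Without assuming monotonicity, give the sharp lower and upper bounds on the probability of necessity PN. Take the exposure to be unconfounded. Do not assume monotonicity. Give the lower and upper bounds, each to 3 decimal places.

0.300 ≤ PN ≤ 1.000

p₁ = P(outcome | exposed) = 627/2723 = 0.23026
p₀ = P(outcome | unexposed) = 202/1254 = 0.16108
Under exogeneity alone the bounds on PN are max{0,(p₁−p₀)/p₁} ≤ PN ≤ min{1,(1−p₀)/p₁}.
  lower = (p₁ − p₀)/p₁ = 0.069176 / 0.23026 ≈ 0.3004
  upper = min{1, (1 − p₀)/p₁} = 0.83892 / 0.23026 ≈ 3.6433 → capped at 1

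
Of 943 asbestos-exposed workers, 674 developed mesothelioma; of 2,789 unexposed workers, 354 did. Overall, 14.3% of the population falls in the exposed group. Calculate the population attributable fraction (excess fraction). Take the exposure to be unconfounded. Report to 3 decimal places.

PAF ≈ 0.398

p₁ = P(outcome | exposed) = 674/943 = 0.71474
p₀ = P(outcome | unexposed) = 354/2789 = 0.12693
Overall risk P(Y=1) = π·p₁ + (1−π)·p₀ = 0.143×0.71474 + 0.857×0.12693 = 0.21098.
Under exogeneity, PAF = [P(Y=1) − p₀] / P(Y=1).
PAF = (0.21098 − 0.12693) / 0.21098 ≈ 0.3984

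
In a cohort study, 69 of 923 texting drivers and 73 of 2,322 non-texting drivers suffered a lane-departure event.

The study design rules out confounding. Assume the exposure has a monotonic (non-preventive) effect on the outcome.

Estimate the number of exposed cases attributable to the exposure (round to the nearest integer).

about 40 cases

p₁ = P(outcome | exposed) = 69/923 = 0.074756
p₀ = P(outcome | unexposed) = 73/2322 = 0.031438
PN = (p₁ − p₀)/p₁ = (0.074756 − 0.031438) / 0.074756 ≈ 0.57945.
Attributable cases ≈ PN × (exposed cases) = 0.57945 × 69 ≈ 39.98.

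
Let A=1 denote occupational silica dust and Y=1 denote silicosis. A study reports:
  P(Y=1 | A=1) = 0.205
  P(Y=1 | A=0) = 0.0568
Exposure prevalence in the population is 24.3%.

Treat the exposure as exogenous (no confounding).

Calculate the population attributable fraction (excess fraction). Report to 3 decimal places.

Let p₁ = 0.205, p₀ = 0.0568.
Overall risk P(Y=1) = π·p₁ + (1−π)·p₀ = 0.243×0.205 + 0.757×0.0568 = 0.092813.
Under exogeneity, PAF = [P(Y=1) − p₀] / P(Y=1).
PAF = (0.092813 − 0.0568) / 0.092813 ≈ 0.3880

PAF ≈ 0.388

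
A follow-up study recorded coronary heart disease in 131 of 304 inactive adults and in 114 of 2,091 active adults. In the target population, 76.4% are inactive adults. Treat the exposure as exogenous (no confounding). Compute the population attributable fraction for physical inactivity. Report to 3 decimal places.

p₁ = P(outcome | exposed) = 131/304 = 0.43092
p₀ = P(outcome | unexposed) = 114/2091 = 0.054519
Overall risk P(Y=1) = π·p₁ + (1−π)·p₀ = 0.764×0.43092 + 0.236×0.054519 = 0.34209.
Under exogeneity, PAF = [P(Y=1) − p₀] / P(Y=1).
PAF = (0.34209 − 0.054519) / 0.34209 ≈ 0.8406

PAF ≈ 0.841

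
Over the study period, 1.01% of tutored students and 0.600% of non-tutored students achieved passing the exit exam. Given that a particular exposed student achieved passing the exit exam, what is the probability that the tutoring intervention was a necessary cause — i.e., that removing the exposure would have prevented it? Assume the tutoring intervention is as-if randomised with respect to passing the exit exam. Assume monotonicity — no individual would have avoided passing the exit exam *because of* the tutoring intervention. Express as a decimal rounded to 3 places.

p₁ = 0.0101, p₀ = 0.006.
Under exogeneity and monotonicity, PN = (p₁ − p₀) / p₁.
PN = (0.0101 − 0.006) / 0.0101 = 0.0041 / 0.0101 ≈ 0.4059

PN ≈ 0.406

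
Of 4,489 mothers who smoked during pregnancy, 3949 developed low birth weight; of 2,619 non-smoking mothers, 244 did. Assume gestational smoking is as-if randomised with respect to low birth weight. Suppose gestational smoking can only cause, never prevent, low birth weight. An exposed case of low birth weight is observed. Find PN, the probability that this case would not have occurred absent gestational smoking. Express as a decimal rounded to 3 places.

PN ≈ 0.894

p₁ = P(outcome | exposed) = 3949/4489 = 0.87971
p₀ = P(outcome | unexposed) = 244/2619 = 0.093165
Under exogeneity and monotonicity, PN = (p₁ − p₀) / p₁.
PN = (0.87971 − 0.093165) / 0.87971 = 0.78654 / 0.87971 ≈ 0.8941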